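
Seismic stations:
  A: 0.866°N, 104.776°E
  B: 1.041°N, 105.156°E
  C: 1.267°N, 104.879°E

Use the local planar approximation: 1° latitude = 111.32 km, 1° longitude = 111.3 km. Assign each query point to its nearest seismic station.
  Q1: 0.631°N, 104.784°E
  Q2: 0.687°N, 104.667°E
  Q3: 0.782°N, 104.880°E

Q1 at 0.631°N, 104.784°E:
  A: 26.175 km
  B: 61.623 km
  C: 71.585 km
  → nearest: A (26.175 km)
Q2 at 0.687°N, 104.667°E:
  A: 23.329 km
  B: 67.194 km
  C: 68.742 km
  → nearest: A (23.329 km)
Q3 at 0.782°N, 104.880°E:
  A: 14.880 km
  B: 42.130 km
  C: 53.990 km
  → nearest: A (14.880 km)

Q1→A; Q2→A; Q3→A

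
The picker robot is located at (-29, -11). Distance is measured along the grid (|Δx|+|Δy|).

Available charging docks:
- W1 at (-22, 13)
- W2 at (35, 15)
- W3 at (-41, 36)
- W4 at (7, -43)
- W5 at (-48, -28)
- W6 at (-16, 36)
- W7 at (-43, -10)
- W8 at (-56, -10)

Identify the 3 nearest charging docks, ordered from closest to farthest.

Distances from (-29, -11):
W1: |7| + |24| = 7 + 24 = 31
W2: |64| + |26| = 64 + 26 = 90
W3: |-12| + |47| = 12 + 47 = 59
W4: |36| + |-32| = 36 + 32 = 68
W5: |-19| + |-17| = 19 + 17 = 36
W6: |13| + |47| = 13 + 47 = 60
W7: |-14| + |1| = 14 + 1 = 15
W8: |-27| + |1| = 27 + 1 = 28
Sorted: W7 (15) < W8 (28) < W1 (31) < W5 (36) < W3 (59) < …

W7, W8, W1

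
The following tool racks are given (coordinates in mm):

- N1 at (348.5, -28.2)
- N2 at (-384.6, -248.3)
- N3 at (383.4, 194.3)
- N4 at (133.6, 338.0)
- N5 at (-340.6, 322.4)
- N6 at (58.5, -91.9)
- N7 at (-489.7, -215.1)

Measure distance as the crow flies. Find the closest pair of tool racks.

N2 and N7

Pairwise distances:
N1–N2: √((-733.1)² + (-220.1)²) = √(537435.610 + 48444.010) = 765.4 mm
N1–N3: √((34.9)² + (222.5)²) = √(1218.010 + 49506.250) = 225.2 mm
N1–N4: √((-214.9)² + (366.2)²) = √(46182.010 + 134102.440) = 424.6 mm
N1–N5: √((-689.1)² + (350.6)²) = √(474858.810 + 122920.360) = 773.2 mm
N1–N6: √((-290.0)² + (-63.7)²) = √(84100.000 + 4057.690) = 296.9 mm
N1–N7: √((-838.2)² + (-186.9)²) = √(702579.240 + 34931.610) = 858.8 mm
N2–N3: √((768.0)² + (442.6)²) = √(589824.000 + 195894.760) = 886.4 mm
N2–N4: √((518.2)² + (586.3)²) = √(268531.240 + 343747.690) = 782.5 mm
N2–N5: √((44.0)² + (570.7)²) = √(1936.000 + 325698.490) = 572.4 mm
N2–N6: √((443.1)² + (156.4)²) = √(196337.610 + 24460.960) = 469.9 mm
N2–N7: √((-105.1)² + (33.2)²) = √(11046.010 + 1102.240) = 110.2 mm
N3–N4: √((-249.8)² + (143.7)²) = √(62400.040 + 20649.690) = 288.2 mm
N3–N5: √((-724.0)² + (128.1)²) = √(524176.000 + 16409.610) = 735.2 mm
N3–N6: √((-324.9)² + (-286.2)²) = √(105560.010 + 81910.440) = 433.0 mm
N3–N7: √((-873.1)² + (-409.4)²) = √(762303.610 + 167608.360) = 964.3 mm
N4–N5: √((-474.2)² + (-15.6)²) = √(224865.640 + 243.360) = 474.5 mm
N4–N6: √((-75.1)² + (-429.9)²) = √(5640.010 + 184814.010) = 436.4 mm
N4–N7: √((-623.3)² + (-553.1)²) = √(388502.890 + 305919.610) = 833.3 mm
N5–N6: √((399.1)² + (-414.3)²) = √(159280.810 + 171644.490) = 575.3 mm
N5–N7: √((-149.1)² + (-537.5)²) = √(22230.810 + 288906.250) = 557.8 mm
N6–N7: √((-548.2)² + (-123.2)²) = √(300523.240 + 15178.240) = 561.9 mm
Closest pair: N2–N7 at 110.2 mm.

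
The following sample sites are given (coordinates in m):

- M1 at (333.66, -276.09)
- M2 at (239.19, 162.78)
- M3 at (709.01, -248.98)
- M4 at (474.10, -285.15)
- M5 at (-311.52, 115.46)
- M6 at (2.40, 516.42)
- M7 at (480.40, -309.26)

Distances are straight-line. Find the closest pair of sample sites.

M4 and M7

Pairwise distances:
M4–M7: 24.92 m
M1–M4: 140.73 m
M1–M7: 150.44 m
M3–M7: 236.42 m
M3–M4: 237.68 m
M1–M3: 376.33 m
M2–M6: 425.59 m
M1–M2: 448.92 m
M2–M4: 505.79 m
M5–M6: 509.23 m
M2–M7: 530.10 m
M2–M5: 552.74 m
M2–M3: 624.72 m
M1–M5: 754.70 m
M1–M6: 858.96 m
M4–M5: 881.87 m
M5–M7: 898.62 m
M4–M6: 930.06 m
M6–M7: 954.06 m
M3–M6: 1041.70 m
M3–M5: 1083.65 m
Closest pair: M4–M7 at 24.92 m.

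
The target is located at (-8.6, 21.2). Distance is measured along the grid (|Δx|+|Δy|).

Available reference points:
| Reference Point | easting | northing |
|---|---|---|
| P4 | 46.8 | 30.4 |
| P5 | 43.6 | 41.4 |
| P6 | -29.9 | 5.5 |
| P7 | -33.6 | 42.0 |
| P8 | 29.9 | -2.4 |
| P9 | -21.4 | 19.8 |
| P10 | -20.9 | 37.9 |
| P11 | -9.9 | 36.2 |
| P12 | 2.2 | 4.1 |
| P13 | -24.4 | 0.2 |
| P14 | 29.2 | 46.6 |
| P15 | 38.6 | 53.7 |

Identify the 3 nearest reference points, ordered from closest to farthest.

P9, P11, P12

Distances from (-8.6, 21.2):
P4: |55.4| + |9.2| = 55.4 + 9.2 = 64.6
P5: |52.2| + |20.2| = 52.2 + 20.2 = 72.4
P6: |-21.3| + |-15.7| = 21.3 + 15.7 = 37.0
P7: |-25.0| + |20.8| = 25.0 + 20.8 = 45.8
P8: |38.5| + |-23.6| = 38.5 + 23.6 = 62.1
P9: |-12.8| + |-1.4| = 12.8 + 1.4 = 14.2
P10: |-12.3| + |16.7| = 12.3 + 16.7 = 29.0
P11: |-1.3| + |15.0| = 1.3 + 15.0 = 16.3
P12: |10.8| + |-17.1| = 10.8 + 17.1 = 27.9
P13: |-15.8| + |-21.0| = 15.8 + 21.0 = 36.8
P14: |37.8| + |25.4| = 37.8 + 25.4 = 63.2
P15: |47.2| + |32.5| = 47.2 + 32.5 = 79.7
Sorted: P9 (14.2) < P11 (16.3) < P12 (27.9) < P10 (29.0) < P13 (36.8) < …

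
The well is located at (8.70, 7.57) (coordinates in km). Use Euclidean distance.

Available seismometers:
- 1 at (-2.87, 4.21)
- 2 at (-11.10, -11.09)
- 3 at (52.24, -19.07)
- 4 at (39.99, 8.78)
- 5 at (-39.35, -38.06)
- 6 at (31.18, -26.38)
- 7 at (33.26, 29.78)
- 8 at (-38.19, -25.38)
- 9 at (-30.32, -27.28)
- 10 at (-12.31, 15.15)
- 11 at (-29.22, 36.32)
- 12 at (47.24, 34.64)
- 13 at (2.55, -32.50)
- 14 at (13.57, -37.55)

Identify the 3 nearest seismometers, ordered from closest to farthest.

Distances from (8.70, 7.57):
1: √((-11.57)² + (-3.36)²) = √(133.8649 + 11.2896) = 12.05 km
2: √((-19.80)² + (-18.66)²) = √(392.0400 + 348.1956) = 27.21 km
3: √((43.54)² + (-26.64)²) = √(1895.7316 + 709.6896) = 51.04 km
4: √((31.29)² + (1.21)²) = √(979.0641 + 1.4641) = 31.31 km
5: √((-48.05)² + (-45.63)²) = √(2308.8025 + 2082.0969) = 66.26 km
6: √((22.48)² + (-33.95)²) = √(505.3504 + 1152.6025) = 40.72 km
7: √((24.56)² + (22.21)²) = √(603.1936 + 493.2841) = 33.11 km
8: √((-46.89)² + (-32.95)²) = √(2198.6721 + 1085.7025) = 57.31 km
9: √((-39.02)² + (-34.85)²) = √(1522.5604 + 1214.5225) = 52.32 km
10: √((-21.01)² + (7.58)²) = √(441.4201 + 57.4564) = 22.34 km
11: √((-37.92)² + (28.75)²) = √(1437.9264 + 826.5625) = 47.59 km
12: √((38.54)² + (27.07)²) = √(1485.3316 + 732.7849) = 47.10 km
13: √((-6.15)² + (-40.07)²) = √(37.8225 + 1605.6049) = 40.54 km
14: √((4.87)² + (-45.12)²) = √(23.7169 + 2035.8144) = 45.38 km
Sorted: 1 (12.05 km) < 10 (22.34 km) < 2 (27.21 km) < 4 (31.31 km) < 7 (33.11 km) < …

1, 10, 2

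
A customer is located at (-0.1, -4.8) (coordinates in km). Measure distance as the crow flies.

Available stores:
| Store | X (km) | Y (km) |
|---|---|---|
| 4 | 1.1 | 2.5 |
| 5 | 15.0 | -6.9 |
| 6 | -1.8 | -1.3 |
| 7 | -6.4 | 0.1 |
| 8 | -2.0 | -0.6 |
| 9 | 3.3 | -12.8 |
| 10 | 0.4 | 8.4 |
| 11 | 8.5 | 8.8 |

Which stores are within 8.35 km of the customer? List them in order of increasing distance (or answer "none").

6, 8, 4, 7

Distances from (-0.1, -4.8):
4: 7.4 km
5: 15.2 km
6: 3.9 km
7: 8.0 km
8: 4.6 km
9: 8.7 km
10: 13.2 km
11: 16.1 km
Threshold 8.35 km: 6 (3.9 km), 8 (4.6 km), 4 (7.4 km), 7 (8.0 km) are within range.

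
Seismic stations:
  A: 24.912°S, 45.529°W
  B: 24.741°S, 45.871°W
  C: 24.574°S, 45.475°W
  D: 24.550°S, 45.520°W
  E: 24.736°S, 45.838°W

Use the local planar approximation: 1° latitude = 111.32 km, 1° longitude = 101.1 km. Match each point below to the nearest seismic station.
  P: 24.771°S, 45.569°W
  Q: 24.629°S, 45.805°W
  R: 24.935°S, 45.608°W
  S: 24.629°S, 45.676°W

P→A; Q→E; R→A; S→D

P at 24.771°S, 45.569°W:
  A: √((-0.141·111.32)² + (0.040·101.1)²) = √(246.36818 + 16.35394) = 16.209 km
  B: √((0.030·111.32)² + (-0.302·101.1)²) = √(11.15293 + 932.21524) = 30.714 km
  C: √((0.197·111.32)² + (0.094·101.1)²) = √(480.92665 + 90.31461) = 23.901 km
  D: √((0.221·111.32)² + (0.049·101.1)²) = √(605.24463 + 24.54113) = 25.096 km
  E: √((0.035·111.32)² + (-0.269·101.1)²) = √(15.18037 + 739.61698) = 27.474 km
  → nearest: A (16.209 km)
Q at 24.629°S, 45.805°W:
  A: √((-0.283·111.32)² + (0.276·101.1)²) = √(992.47429 + 778.61089) = 42.084 km
  B: √((-0.112·111.32)² + (-0.066·101.1)²) = √(155.44703 + 44.52359) = 14.141 km
  C: √((0.055·111.32)² + (0.330·101.1)²) = √(37.48623 + 1113.08977) = 33.920 km
  D: √((0.079·111.32)² + (0.285·101.1)²) = √(77.33936 + 830.21778) = 30.126 km
  E: √((-0.107·111.32)² + (-0.033·101.1)²) = √(141.87764 + 11.13090) = 12.370 km
  → nearest: E (12.370 km)
R at 24.935°S, 45.608°W:
  A: √((0.023·111.32)² + (0.079·101.1)²) = √(6.55544 + 63.79057) = 8.387 km
  B: √((0.194·111.32)² + (-0.263·101.1)²) = √(466.39067 + 706.99087) = 34.255 km
  C: √((0.361·111.32)² + (0.133·101.1)²) = √(1614.95639 + 180.80298) = 42.376 km
  D: √((0.385·111.32)² + (0.088·101.1)²) = √(1836.82531 + 79.15305) = 43.772 km
  E: √((0.199·111.32)² + (-0.230·101.1)²) = √(490.74123 + 540.70201) = 32.116 km
  → nearest: A (8.387 km)
S at 24.629°S, 45.676°W:
  A: √((-0.283·111.32)² + (0.147·101.1)²) = √(992.47429 + 220.87013) = 34.833 km
  B: √((-0.112·111.32)² + (-0.195·101.1)²) = √(155.44703 + 388.66151) = 23.326 km
  C: √((0.055·111.32)² + (0.201·101.1)²) = √(37.48623 + 412.94711) = 21.223 km
  D: √((0.079·111.32)² + (0.156·101.1)²) = √(77.33936 + 248.74337) = 18.058 km
  E: √((-0.107·111.32)² + (-0.162·101.1)²) = √(141.87764 + 268.24544) = 20.251 km
  → nearest: D (18.058 km)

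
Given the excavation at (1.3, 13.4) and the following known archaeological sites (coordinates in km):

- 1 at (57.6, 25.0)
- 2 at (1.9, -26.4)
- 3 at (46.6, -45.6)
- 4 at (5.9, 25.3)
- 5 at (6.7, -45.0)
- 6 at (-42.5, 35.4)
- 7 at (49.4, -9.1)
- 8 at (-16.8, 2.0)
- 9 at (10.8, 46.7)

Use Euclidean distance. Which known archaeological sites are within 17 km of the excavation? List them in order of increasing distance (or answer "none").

Distances from (1.3, 13.4):
1: 57.5 km
2: 39.8 km
3: 74.4 km
4: 12.8 km
5: 58.6 km
6: 49.0 km
7: 53.1 km
8: 21.4 km
9: 34.6 km
Threshold 17 km: 4 (12.8 km) is within range.

4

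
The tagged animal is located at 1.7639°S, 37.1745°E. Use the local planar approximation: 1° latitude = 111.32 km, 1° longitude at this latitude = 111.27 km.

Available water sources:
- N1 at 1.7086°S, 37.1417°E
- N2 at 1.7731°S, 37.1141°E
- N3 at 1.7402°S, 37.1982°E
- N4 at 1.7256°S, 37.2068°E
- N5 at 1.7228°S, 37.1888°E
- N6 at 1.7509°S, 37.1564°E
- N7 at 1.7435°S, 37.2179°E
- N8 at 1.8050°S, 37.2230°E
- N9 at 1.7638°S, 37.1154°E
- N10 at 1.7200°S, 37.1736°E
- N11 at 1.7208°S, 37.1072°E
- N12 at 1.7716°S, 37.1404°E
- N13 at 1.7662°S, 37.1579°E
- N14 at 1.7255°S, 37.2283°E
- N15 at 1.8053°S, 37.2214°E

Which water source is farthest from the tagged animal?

Distances from 1.7639°S, 37.1745°E:
N1: 7.1566 km
N2: 6.7983 km
N3: 3.7303 km
N4: 5.5763 km
N5: 4.8440 km
N6: 2.4800 km
N7: 5.3364 km
N8: 7.0750 km
N9: 6.5761 km
N10: 4.8880 km
N11: 8.8936 km
N12: 3.8899 km
N13: 1.8647 km
N14: 7.3559 km
N15: 6.9623 km
Maximum: N11 at 8.8936 km.

N11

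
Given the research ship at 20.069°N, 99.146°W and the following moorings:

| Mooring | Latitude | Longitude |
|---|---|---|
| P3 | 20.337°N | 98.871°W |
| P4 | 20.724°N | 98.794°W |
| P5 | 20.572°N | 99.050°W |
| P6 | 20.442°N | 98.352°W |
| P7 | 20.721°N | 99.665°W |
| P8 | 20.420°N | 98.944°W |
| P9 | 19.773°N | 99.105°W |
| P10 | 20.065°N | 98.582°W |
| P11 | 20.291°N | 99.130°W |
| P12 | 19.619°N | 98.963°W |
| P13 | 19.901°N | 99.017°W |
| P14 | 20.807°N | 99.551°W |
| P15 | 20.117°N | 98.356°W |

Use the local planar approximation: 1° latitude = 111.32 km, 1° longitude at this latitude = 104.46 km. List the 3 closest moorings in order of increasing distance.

Distances from 20.069°N, 99.146°W:
P3: 41.416 km
P4: 81.661 km
P5: 56.885 km
P6: 92.754 km
P7: 90.594 km
P8: 44.407 km
P9: 33.228 km
P10: 58.917 km
P11: 24.769 km
P12: 53.618 km
P13: 23.051 km
P14: 92.407 km
P15: 82.696 km
Sorted: P13 (23.051 km) < P11 (24.769 km) < P9 (33.228 km) < P3 (41.416 km) < P8 (44.407 km) < …

P13, P11, P9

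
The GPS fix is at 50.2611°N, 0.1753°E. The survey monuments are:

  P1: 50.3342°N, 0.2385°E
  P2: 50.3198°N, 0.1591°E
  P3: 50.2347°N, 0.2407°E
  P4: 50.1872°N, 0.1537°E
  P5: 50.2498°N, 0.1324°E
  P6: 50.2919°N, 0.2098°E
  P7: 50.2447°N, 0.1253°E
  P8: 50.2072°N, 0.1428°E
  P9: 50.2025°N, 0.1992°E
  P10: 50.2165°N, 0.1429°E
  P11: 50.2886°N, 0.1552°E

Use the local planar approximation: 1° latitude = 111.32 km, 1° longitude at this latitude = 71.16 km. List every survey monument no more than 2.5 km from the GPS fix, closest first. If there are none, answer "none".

none

Distances from 50.2611°N, 0.1753°E:
P1: 9.2976 km
P2: 6.6354 km
P3: 5.5041 km
P4: 8.3689 km
P5: 3.3018 km
P6: 4.2170 km
P7: 3.9990 km
P8: 6.4304 km
P9: 6.7414 km
P10: 5.4741 km
P11: 3.3790 km
Threshold 2.5 km: none within range.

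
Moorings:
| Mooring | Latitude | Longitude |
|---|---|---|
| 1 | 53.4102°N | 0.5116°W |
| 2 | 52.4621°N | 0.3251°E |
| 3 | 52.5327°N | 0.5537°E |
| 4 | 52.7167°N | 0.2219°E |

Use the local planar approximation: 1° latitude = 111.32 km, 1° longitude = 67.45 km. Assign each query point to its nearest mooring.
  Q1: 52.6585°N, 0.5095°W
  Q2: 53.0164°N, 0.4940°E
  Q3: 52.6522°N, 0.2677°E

Q1 at 52.6585°N, 0.5095°W:
  1: 83.6794 km
  2: 60.3903 km
  3: 73.0674 km
  4: 49.7565 km
  → nearest: 4 (49.7565 km)
Q2 at 53.0164°N, 0.4940°E:
  1: 80.7611 km
  2: 62.7475 km
  3: 53.9958 km
  4: 38.0776 km
  → nearest: 4 (38.0776 km)
Q3 at 52.6522°N, 0.2677°E:
  1: 99.4134 km
  2: 21.5132 km
  3: 23.4328 km
  4: 7.8165 km
  → nearest: 4 (7.8165 km)

Q1→4; Q2→4; Q3→4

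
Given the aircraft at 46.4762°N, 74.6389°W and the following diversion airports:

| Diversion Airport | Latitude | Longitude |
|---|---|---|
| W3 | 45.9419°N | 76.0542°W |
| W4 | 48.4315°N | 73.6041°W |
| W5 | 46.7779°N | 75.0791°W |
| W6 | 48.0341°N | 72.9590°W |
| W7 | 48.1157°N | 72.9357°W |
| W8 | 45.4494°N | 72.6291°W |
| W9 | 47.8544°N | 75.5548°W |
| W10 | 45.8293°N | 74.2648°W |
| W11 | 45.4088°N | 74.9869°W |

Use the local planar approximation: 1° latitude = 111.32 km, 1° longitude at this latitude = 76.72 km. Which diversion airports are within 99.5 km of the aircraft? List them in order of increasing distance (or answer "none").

W5, W10

Distances from 46.4762°N, 74.6389°W:
W3: √((-0.5343·111.32)² + (-1.4153·76.72)²) = √(3537.665316 + 11790.010766) = 123.8050 km
W4: √((1.9553·111.32)² + (1.0348·76.72)²) = √(47377.615155 + 6302.749236) = 231.6902 km
W5: √((0.3017·111.32)² + (-0.4402·76.72)²) = √(1127.968615 + 1140.557710) = 47.6290 km
W6: √((1.5579·111.32)² + (1.6799·76.72)²) = √(30076.379077 + 16610.551365) = 216.0716 km
W7: √((1.6395·111.32)² + (1.7032·76.72)²) = √(33309.586184 + 17074.519276) = 224.4640 km
W8: √((-1.0268·111.32)² + (2.0098·76.72)²) = √(13065.261765 + 23775.128457) = 191.9385 km
W9: √((1.3782·111.32)² + (-0.9159·76.72)²) = √(23538.071974 + 4937.570463) = 168.7473 km
W10: √((-0.6469·111.32)² + (0.3741·76.72)²) = √(5185.858919 + 823.744646) = 77.5216 km
W11: √((-1.0674·111.32)² + (-0.3480·76.72)²) = √(14118.897724 + 712.813106) = 121.7855 km
Threshold 99.5 km: W5 (47.6290 km), W10 (77.5216 km) are within range.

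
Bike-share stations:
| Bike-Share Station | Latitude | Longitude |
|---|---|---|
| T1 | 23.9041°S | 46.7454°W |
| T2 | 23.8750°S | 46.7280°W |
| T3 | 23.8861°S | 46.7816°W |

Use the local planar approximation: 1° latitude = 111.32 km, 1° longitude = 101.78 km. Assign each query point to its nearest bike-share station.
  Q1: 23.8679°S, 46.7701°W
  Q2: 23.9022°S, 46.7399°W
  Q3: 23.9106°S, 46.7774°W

Q1→T3; Q2→T1; Q3→T3

Q1 at 23.8679°S, 46.7701°W:
  T1: √((-0.0362·111.32)² + (0.0247·101.78)²) = √(16.239159 + 6.320025) = 4.7497 km
  T2: √((-0.0071·111.32)² + (0.0421·101.78)²) = √(0.624688 + 18.360694) = 4.3572 km
  T3: √((-0.0182·111.32)² + (-0.0115·101.78)²) = √(4.104773 + 1.370000) = 2.3398 km
  → nearest: T3 (2.3398 km)
Q2 at 23.9022°S, 46.7399°W:
  T1: √((-0.0019·111.32)² + (-0.0055·101.78)²) = √(0.044736 + 0.313365) = 0.5984 km
  T2: √((0.0272·111.32)² + (0.0119·101.78)²) = √(9.168203 + 1.466962) = 3.2612 km
  T3: √((0.0161·111.32)² + (-0.0417·101.78)²) = √(3.212167 + 18.013454) = 4.6071 km
  → nearest: T1 (0.5984 km)
Q3 at 23.9106°S, 46.7774°W:
  T1: √((0.0065·111.32)² + (0.0320·101.78)²) = √(0.523568 + 10.607788) = 3.3364 km
  T2: √((0.0356·111.32)² + (0.0494·101.78)²) = √(15.705306 + 25.280100) = 6.4020 km
  T3: √((0.0245·111.32)² + (-0.0042·101.78)²) = √(7.438383 + 0.182736) = 2.7606 km
  → nearest: T3 (2.7606 km)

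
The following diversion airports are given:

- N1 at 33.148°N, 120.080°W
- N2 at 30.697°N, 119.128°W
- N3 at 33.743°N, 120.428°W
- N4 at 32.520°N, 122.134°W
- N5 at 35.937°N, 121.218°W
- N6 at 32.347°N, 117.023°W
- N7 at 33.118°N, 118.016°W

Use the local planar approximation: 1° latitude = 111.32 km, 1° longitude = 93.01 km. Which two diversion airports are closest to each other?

Pairwise distances:
N1–N2: √((-2.451·111.32)² + (0.952·93.01)²) = √(74444.56865 + 7840.30911) = 286.853 km
N1–N3: √((0.595·111.32)² + (-0.348·93.01)²) = √(4387.12821 + 1047.65376) = 73.721 km
N1–N4: √((-0.628·111.32)² + (-2.054·93.01)²) = √(4887.26269 + 36497.25209) = 203.432 km
N1–N5: √((2.789·111.32)² + (-1.138·93.01)²) = √(96392.53989 + 11203.24447) = 328.018 km
N1–N6: √((-0.801·111.32)² + (3.057·93.01)²) = √(7950.81096 + 80844.44170) = 297.985 km
N1–N7: √((-0.030·111.32)² + (2.064·93.01)²) = √(11.15293 + 36853.49451) = 192.002 km
N2–N3: √((3.046·111.32)² + (-1.300·93.01)²) = √(114975.73468 + 14619.95357) = 359.994 km
N2–N4: √((1.823·111.32)² + (-3.006·93.01)²) = √(41183.16621 + 78169.48329) = 345.475 km
N2–N5: √((5.240·111.32)² + (-2.090·93.01)²) = √(340258.48916 + 37787.82200) = 614.855 km
N2–N6: √((1.650·111.32)² + (2.105·93.01)²) = √(33737.60768 + 38332.17737) = 268.458 km
N2–N7: √((2.421·111.32)² + (1.112·93.01)²) = √(72633.33311 + 10697.16915) = 288.670 km
N3–N4: √((-1.223·111.32)² + (-1.706·93.01)²) = √(18535.28676 + 25177.77467) = 209.077 km
N3–N5: √((2.194·111.32)² + (-0.790·93.01)²) = √(59651.26277 + 5399.00179) = 255.050 km
N3–N6: √((-1.396·111.32)² + (3.405·93.01)²) = √(24150.00538 + 100298.28827) = 352.772 km
N3–N7: √((-0.625·111.32)² + (2.412·93.01)²) = √(4840.68062 + 50328.48944) = 234.881 km
N4–N5: √((3.417·111.32)² + (0.916·93.01)²) = √(144689.27913 + 7258.55607) = 389.805 km
N4–N6: √((-0.173·111.32)² + (5.111·93.01)²) = √(370.88443 + 225980.54446) = 475.764 km
N4–N7: √((0.598·111.32)² + (4.118·93.01)²) = √(4431.47969 + 146700.62811) = 388.757 km
N5–N6: √((-3.590·111.32)² + (4.195·93.01)²) = √(159711.17047 + 152238.05231) = 558.524 km
N5–N7: √((-2.819·111.32)² + (3.202·93.01)²) = √(98477.39393 + 88695.57304) = 432.635 km
N6–N7: √((0.771·111.32)² + (-0.993·93.01)²) = √(7366.39752 + 8530.17195) = 126.082 km
Closest pair: N1–N3 at 73.721 km.

N1 and N3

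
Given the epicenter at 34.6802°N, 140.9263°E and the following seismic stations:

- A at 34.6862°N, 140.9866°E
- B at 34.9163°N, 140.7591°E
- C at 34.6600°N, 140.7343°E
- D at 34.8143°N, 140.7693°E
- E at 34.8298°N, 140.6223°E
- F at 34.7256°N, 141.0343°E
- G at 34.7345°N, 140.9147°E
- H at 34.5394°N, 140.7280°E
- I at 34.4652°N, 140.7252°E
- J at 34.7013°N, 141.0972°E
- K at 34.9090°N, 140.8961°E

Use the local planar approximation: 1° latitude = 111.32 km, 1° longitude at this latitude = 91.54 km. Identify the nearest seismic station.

Distances from 34.6802°N, 140.9263°E:
A: √((0.0060·111.32)² + (0.0603·91.54)²) = √(0.446117 + 30.468876) = 5.5601 km
B: √((0.2361·111.32)² + (-0.1672·91.54)²) = √(690.777796 + 234.257963) = 30.4144 km
C: √((-0.0202·111.32)² + (-0.1920·91.54)²) = √(5.056490 + 308.904527) = 17.7189 km
D: √((0.1341·111.32)² + (-0.1570·91.54)²) = √(222.845542 + 206.548060) = 20.7218 km
E: √((0.1496·111.32)² + (-0.3040·91.54)²) = √(277.338130 + 774.406489) = 32.4306 km
F: √((0.0454·111.32)² + (0.1080·91.54)²) = √(25.542188 + 97.739323) = 11.1032 km
G: √((0.0543·111.32)² + (-0.0116·91.54)²) = √(36.538108 + 1.127555) = 6.1372 km
H: √((-0.1408·111.32)² + (-0.1983·91.54)²) = √(245.669762 + 329.508972) = 23.9829 km
I: √((-0.2150·111.32)² + (-0.2011·91.54)²) = √(572.826782 + 338.880015) = 30.1945 km
J: √((0.0211·111.32)² + (0.1709·91.54)²) = √(5.517106 + 244.740556) = 15.8195 km
K: √((0.2288·111.32)² + (-0.0302·91.54)²) = √(648.721715 + 7.642504) = 25.6196 km
Minimum: A at 5.5601 km.

A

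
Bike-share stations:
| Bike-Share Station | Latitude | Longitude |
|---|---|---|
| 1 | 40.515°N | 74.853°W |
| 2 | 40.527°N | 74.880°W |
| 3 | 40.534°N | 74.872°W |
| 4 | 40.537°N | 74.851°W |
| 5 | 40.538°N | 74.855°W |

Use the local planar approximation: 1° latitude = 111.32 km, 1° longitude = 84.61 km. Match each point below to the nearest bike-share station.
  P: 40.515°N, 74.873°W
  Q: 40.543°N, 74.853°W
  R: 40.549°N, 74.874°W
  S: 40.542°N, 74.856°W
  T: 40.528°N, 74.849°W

P→2; Q→5; R→3; S→5; T→4

P at 40.515°N, 74.873°W:
  1: 1.692 km
  2: 1.461 km
  3: 2.117 km
  4: 3.076 km
  5: 2.979 km
  → nearest: 2 (1.461 km)
Q at 40.543°N, 74.853°W:
  1: 3.117 km
  2: 2.897 km
  3: 1.894 km
  4: 0.689 km
  5: 0.582 km
  → nearest: 5 (0.582 km)
R at 40.549°N, 74.874°W:
  1: 4.181 km
  2: 2.501 km
  3: 1.678 km
  4: 2.360 km
  5: 2.021 km
  → nearest: 3 (1.678 km)
S at 40.542°N, 74.856°W:
  1: 3.016 km
  2: 2.629 km
  3: 1.620 km
  4: 0.699 km
  5: 0.453 km
  → nearest: 5 (0.453 km)
T at 40.528°N, 74.849°W:
  1: 1.486 km
  2: 2.625 km
  3: 2.057 km
  4: 1.016 km
  5: 1.223 km
  → nearest: 4 (1.016 km)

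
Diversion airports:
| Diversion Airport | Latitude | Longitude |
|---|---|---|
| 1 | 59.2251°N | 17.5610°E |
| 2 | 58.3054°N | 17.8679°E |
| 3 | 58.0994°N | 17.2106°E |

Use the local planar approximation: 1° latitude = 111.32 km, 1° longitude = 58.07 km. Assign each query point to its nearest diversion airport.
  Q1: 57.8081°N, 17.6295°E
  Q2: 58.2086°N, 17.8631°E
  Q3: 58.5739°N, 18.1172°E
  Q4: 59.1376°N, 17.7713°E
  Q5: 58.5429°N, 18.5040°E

Q1→3; Q2→2; Q3→2; Q4→1; Q5→2

Q1 at 57.8081°N, 17.6295°E:
  1: 157.7906 km
  2: 57.0642 km
  3: 40.5373 km
  → nearest: 3 (40.5373 km)
Q2 at 58.2086°N, 17.8631°E:
  1: 114.5086 km
  2: 10.7794 km
  3: 39.7929 km
  → nearest: 2 (10.7794 km)
Q3 at 58.5739°N, 18.1172°E:
  1: 79.3614 km
  2: 33.2108 km
  3: 74.5770 km
  → nearest: 2 (33.2108 km)
Q4 at 59.1376°N, 17.7713°E:
  1: 15.6209 km
  2: 92.8102 km
  3: 120.0713 km
  → nearest: 1 (15.6209 km)
Q5 at 58.5429°N, 18.5040°E:
  1: 93.6265 km
  2: 45.4250 km
  3: 89.8811 km
  → nearest: 2 (45.4250 km)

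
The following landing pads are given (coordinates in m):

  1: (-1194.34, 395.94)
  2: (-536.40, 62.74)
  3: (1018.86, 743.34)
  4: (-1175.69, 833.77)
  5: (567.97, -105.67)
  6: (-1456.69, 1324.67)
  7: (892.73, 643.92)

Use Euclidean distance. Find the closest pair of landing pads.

3 and 7

Pairwise distances:
1–2: √((657.94)² + (-333.20)²) = √(432885.0436 + 111022.2400) = 737.50 m
1–3: √((2213.20)² + (347.40)²) = √(4898254.2400 + 120686.7600) = 2240.30 m
1–4: √((18.65)² + (437.83)²) = √(347.8225 + 191695.1089) = 438.23 m
1–5: √((1762.31)² + (-501.61)²) = √(3105736.5361 + 251612.5921) = 1832.31 m
1–6: √((-262.35)² + (928.73)²) = √(68827.5225 + 862539.4129) = 965.07 m
1–7: √((2087.07)² + (247.98)²) = √(4355861.1849 + 61494.0804) = 2101.75 m
2–3: √((1555.26)² + (680.60)²) = √(2418833.6676 + 463216.3600) = 1697.66 m
2–4: √((-639.29)² + (771.03)²) = √(408691.7041 + 594487.2609) = 1001.59 m
2–5: √((1104.37)² + (-168.41)²) = √(1219633.0969 + 28361.9281) = 1117.14 m
2–6: √((-920.29)² + (1261.93)²) = √(846933.6841 + 1592467.3249) = 1561.86 m
2–7: √((1429.13)² + (581.18)²) = √(2042412.5569 + 337770.1924) = 1542.78 m
3–4: √((-2194.55)² + (90.43)²) = √(4816049.7025 + 8177.5849) = 2196.41 m
3–5: √((-450.89)² + (-849.01)²) = √(203301.7921 + 720817.9801) = 961.31 m
3–6: √((-2475.55)² + (581.33)²) = √(6128347.8025 + 337944.5689) = 2542.89 m
3–7: √((-126.13)² + (-99.42)²) = √(15908.7769 + 9884.3364) = 160.60 m
4–5: √((1743.66)² + (-939.44)²) = √(3040350.1956 + 882547.5136) = 1980.63 m
4–6: √((-281.00)² + (490.90)²) = √(78961.0000 + 240982.8100) = 565.64 m
4–7: √((2068.42)² + (-189.85)²) = √(4278361.2964 + 36043.0225) = 2077.11 m
5–6: √((-2024.66)² + (1430.34)²) = √(4099248.1156 + 2045872.5156) = 2478.94 m
5–7: √((324.76)² + (749.59)²) = √(105469.0576 + 561885.1681) = 816.92 m
6–7: √((2349.42)² + (-680.75)²) = √(5519774.3364 + 463420.5625) = 2446.06 m
Closest pair: 3–7 at 160.60 m.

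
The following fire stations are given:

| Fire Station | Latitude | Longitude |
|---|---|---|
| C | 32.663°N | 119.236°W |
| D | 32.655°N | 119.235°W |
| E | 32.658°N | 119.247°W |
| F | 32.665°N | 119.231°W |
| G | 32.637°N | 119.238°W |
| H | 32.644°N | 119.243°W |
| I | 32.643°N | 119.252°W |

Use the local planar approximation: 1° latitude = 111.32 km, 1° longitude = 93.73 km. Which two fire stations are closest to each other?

Pairwise distances:
C–D: 0.895 km
C–E: 1.172 km
C–F: 0.519 km
C–G: 2.900 km
C–H: 2.215 km
C–I: 2.684 km
D–E: 1.173 km
D–F: 1.175 km
D–G: 2.023 km
D–H: 1.436 km
D–I: 2.079 km
E–F: 1.690 km
E–G: 2.485 km
E–H: 1.603 km
E–I: 1.734 km
F–G: 3.185 km
F–H: 2.594 km
F–I: 3.142 km
G–H: 0.909 km
G–I: 1.472 km
H–I: 0.851 km
Closest pair: C–F at 0.519 km.

C and F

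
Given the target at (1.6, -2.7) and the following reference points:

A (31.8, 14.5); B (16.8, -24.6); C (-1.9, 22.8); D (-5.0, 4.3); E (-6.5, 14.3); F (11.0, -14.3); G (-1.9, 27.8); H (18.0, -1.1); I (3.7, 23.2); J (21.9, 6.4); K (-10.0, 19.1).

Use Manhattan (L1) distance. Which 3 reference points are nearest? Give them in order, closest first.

D, H, F

Distances from (1.6, -2.7):
A: 47.4
B: 37.1
C: 29.0
D: 13.6
E: 25.1
F: 21.0
G: 34.0
H: 18.0
I: 28.0
J: 29.4
K: 33.4
Sorted: D (13.6) < H (18.0) < F (21.0) < E (25.1) < I (28.0) < …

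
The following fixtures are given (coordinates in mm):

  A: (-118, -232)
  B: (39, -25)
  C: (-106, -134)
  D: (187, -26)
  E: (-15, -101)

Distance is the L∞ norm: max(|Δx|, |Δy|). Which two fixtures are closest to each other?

Pairwise distances:
B–E: 76 mm
C–E: 91 mm
A–C: 98 mm
A–E: 131 mm
B–C: 145 mm
B–D: 148 mm
D–E: 202 mm
A–B: 207 mm
C–D: 293 mm
A–D: 305 mm
Closest pair: B–E at 76 mm.

B and E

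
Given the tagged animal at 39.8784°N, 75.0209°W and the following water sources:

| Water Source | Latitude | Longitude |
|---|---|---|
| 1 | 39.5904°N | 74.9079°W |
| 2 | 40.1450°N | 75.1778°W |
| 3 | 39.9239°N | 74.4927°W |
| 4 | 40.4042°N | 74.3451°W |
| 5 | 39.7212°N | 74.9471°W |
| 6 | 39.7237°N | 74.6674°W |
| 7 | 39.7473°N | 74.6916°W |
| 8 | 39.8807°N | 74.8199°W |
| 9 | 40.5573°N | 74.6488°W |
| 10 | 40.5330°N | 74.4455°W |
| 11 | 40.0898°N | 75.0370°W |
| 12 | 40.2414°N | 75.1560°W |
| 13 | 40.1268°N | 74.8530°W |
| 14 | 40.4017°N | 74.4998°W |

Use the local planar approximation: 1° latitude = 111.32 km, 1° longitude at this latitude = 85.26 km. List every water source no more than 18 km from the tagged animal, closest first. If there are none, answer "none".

8

Distances from 39.8784°N, 75.0209°W:
1: √((-0.2880·111.32)² + (0.1130·85.26)²) = √(1027.853859 + 92.821278) = 33.4765 km
2: √((0.2666·111.32)² + (-0.1569·85.26)²) = √(880.778461 + 178.951995) = 32.5535 km
3: √((0.0455·111.32)² + (0.5282·85.26)²) = √(25.654833 + 2028.091059) = 45.3183 km
4: √((0.5258·111.32)² + (0.6758·85.26)²) = √(3426.001580 + 3319.915512) = 82.1335 km
5: √((-0.1572·111.32)² + (0.0738·85.26)²) = √(306.232640 + 39.591630) = 18.5964 km
6: √((-0.1547·111.32)² + (0.3535·85.26)²) = √(296.569867 + 908.384035) = 34.7124 km
7: √((-0.1311·111.32)² + (0.3293·85.26)²) = √(212.986354 + 788.268402) = 31.6426 km
8: √((0.0023·111.32)² + (0.2010·85.26)²) = √(0.065554 + 293.685680) = 17.1392 km
9: √((0.6789·111.32)² + (0.3721·85.26)²) = √(5711.602995 + 1006.491234) = 81.9640 km
10: √((0.6546·111.32)² + (0.5754·85.26)²) = √(5310.047393 + 2406.746626) = 87.8453 km
11: √((0.2114·111.32)² + (-0.0161·85.26)²) = √(553.804348 + 1.884267) = 23.5730 km
12: √((0.3630·111.32)² + (-0.1351·85.26)²) = √(1632.900212 + 132.678745) = 42.0188 km
13: √((0.2484·111.32)² + (0.1679·85.26)²) = √(764.626910 + 204.923634) = 31.1376 km
14: √((0.5233·111.32)² + (0.5211·85.26)²) = √(3393.500088 + 1973.934797) = 73.2628 km
Threshold 18 km: 8 (17.1392 km) is within range.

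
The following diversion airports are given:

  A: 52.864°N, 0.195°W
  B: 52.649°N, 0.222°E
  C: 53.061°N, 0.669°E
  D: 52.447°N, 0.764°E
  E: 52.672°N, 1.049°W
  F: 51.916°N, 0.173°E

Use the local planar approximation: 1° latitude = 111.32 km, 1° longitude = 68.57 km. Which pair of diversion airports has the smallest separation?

A and B

Pairwise distances:
A–B: √((-0.215·111.32)² + (0.417·68.57)²) = √(572.82678 + 817.59911) = 37.288 km
A–C: √((0.197·111.32)² + (0.864·68.57)²) = √(480.92665 + 3509.90841) = 63.173 km
A–D: √((-0.417·111.32)² + (0.959·68.57)²) = √(2154.85725 + 4324.19742) = 80.493 km
A–E: √((-0.192·111.32)² + (-0.854·68.57)²) = √(456.82394 + 3429.13072) = 62.337 km
A–F: √((-0.948·111.32)² + (0.368·68.57)²) = √(11136.86794 + 636.74264) = 108.506 km
B–C: √((0.412·111.32)² + (0.447·68.57)²) = √(2103.49182 + 939.47093) = 55.163 km
B–D: √((-0.202·111.32)² + (0.542·68.57)²) = √(505.64898 + 1381.23277) = 43.438 km
B–E: √((0.023·111.32)² + (-1.271·68.57)²) = √(6.55544 + 7595.55303) = 87.190 km
B–F: √((-0.733·111.32)² + (-0.049·68.57)²) = √(6658.16180 + 11.28913) = 81.667 km
C–D: √((-0.614·111.32)² + (0.095·68.57)²) = √(4671.78812 + 42.43415) = 68.660 km
C–E: √((-0.389·111.32)² + (-1.718·68.57)²) = √(1875.19138 + 13877.60807) = 125.510 km
C–F: √((-1.145·111.32)² + (-0.496·68.57)²) = √(16246.40849 + 1156.72907) = 131.921 km
D–E: √((0.225·111.32)² + (-1.813·68.57)²) = √(627.35221 + 15454.81843) = 126.815 km
D–F: √((-0.531·111.32)² + (-0.591·68.57)²) = √(3494.10086 + 1642.26509) = 71.668 km
E–F: √((-0.756·111.32)² + (1.222·68.57)²) = √(7082.55550 + 7021.18976) = 118.759 km
Closest pair: A–B at 37.288 km.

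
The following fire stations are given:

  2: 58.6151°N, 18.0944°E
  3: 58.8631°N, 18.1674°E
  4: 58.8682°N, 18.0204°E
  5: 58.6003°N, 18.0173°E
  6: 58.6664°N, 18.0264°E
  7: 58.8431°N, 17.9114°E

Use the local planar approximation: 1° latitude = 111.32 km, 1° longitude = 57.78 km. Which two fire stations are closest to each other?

2 and 5

Pairwise distances:
2–3: 27.9277 km
2–4: 28.4977 km
2–5: 4.7497 km
2–6: 6.9318 km
2–7: 27.4954 km
3–4: 8.5126 km
3–5: 30.5134 km
3–6: 23.3631 km
3–7: 14.9583 km
4–5: 29.8232 km
4–6: 22.4671 km
4–7: 6.8900 km
5–6: 7.3770 km
5–7: 27.7125 km
6–7: 20.7622 km
Closest pair: 2–5 at 4.7497 km.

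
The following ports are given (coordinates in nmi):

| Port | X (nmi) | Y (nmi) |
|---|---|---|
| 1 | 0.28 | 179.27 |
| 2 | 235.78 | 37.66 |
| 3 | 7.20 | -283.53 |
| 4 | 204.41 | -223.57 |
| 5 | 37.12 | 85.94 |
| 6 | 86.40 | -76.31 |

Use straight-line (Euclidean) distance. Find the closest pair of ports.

1 and 5

Pairwise distances:
1–2: √((235.50)² + (-141.61)²) = √(55460.2500 + 20053.3921) = 274.80 nmi
1–3: √((6.92)² + (-462.80)²) = √(47.8864 + 214183.8400) = 462.85 nmi
1–4: √((204.13)² + (-402.84)²) = √(41669.0569 + 162280.0656) = 451.61 nmi
1–5: √((36.84)² + (-93.33)²) = √(1357.1856 + 8710.4889) = 100.34 nmi
1–6: √((86.12)² + (-255.58)²) = √(7416.6544 + 65321.1364) = 269.70 nmi
2–3: √((-228.58)² + (-321.19)²) = √(52248.8164 + 103163.0161) = 394.22 nmi
2–4: √((-31.37)² + (-261.23)²) = √(984.0769 + 68241.1129) = 263.11 nmi
2–5: √((-198.66)² + (48.28)²) = √(39465.7956 + 2330.9584) = 204.44 nmi
2–6: √((-149.38)² + (-113.97)²) = √(22314.3844 + 12989.1609) = 187.89 nmi
3–4: √((197.21)² + (59.96)²) = √(38891.7841 + 3595.2016) = 206.12 nmi
3–5: √((29.92)² + (369.47)²) = √(895.2064 + 136508.0809) = 370.68 nmi
3–6: √((79.20)² + (207.22)²) = √(6272.6400 + 42940.1284) = 221.84 nmi
4–5: √((-167.29)² + (309.51)²) = √(27985.9441 + 95796.4401) = 351.83 nmi
4–6: √((-118.01)² + (147.26)²) = √(13926.3601 + 21685.5076) = 188.71 nmi
5–6: √((49.28)² + (-162.25)²) = √(2428.5184 + 26325.0625) = 169.57 nmi
Closest pair: 1–5 at 100.34 nmi.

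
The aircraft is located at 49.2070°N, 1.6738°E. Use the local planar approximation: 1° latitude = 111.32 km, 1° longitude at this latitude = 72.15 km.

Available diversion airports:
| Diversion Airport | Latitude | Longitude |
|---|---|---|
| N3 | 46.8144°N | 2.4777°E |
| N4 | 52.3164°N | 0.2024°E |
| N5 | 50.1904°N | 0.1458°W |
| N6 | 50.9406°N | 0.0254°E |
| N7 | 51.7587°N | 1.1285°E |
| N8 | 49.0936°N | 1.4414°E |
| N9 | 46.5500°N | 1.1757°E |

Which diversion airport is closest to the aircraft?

N8

Distances from 49.2070°N, 1.6738°E:
N3: 272.5865 km
N4: 362.0526 km
N5: 170.9376 km
N6: 226.6888 km
N7: 286.7670 km
N8: 20.9884 km
N9: 297.9525 km
Minimum: N8 at 20.9884 km.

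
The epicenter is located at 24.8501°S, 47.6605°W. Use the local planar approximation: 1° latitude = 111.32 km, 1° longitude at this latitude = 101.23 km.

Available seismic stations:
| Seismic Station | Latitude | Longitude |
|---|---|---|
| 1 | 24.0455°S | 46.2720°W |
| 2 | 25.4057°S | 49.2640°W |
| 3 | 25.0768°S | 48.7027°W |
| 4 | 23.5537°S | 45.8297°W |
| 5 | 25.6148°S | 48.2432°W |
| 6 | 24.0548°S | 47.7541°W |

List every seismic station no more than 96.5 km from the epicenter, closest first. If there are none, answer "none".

Distances from 24.8501°S, 47.6605°W:
1: √((0.8046·111.32)² + (1.3885·101.23)²) = √(8022.439522 + 19756.510602) = 166.6702 km
2: √((-0.5556·111.32)² + (-1.6035·101.23)²) = √(3825.347291 + 26348.530701) = 173.7063 km
3: √((-0.2267·111.32)² + (-1.0422·101.23)²) = √(636.868011 + 11130.652170) = 108.4782 km
4: √((1.2964·111.32)² + (1.8308·101.23)²) = √(20826.890805 + 34347.907227) = 234.8932 km
5: √((-0.7647·111.32)² + (-0.5827·101.23)²) = √(7246.504658 + 3479.433254) = 103.5661 km
6: √((0.7953·111.32)² + (-0.0936·101.23)²) = √(7838.055968 + 89.778051) = 89.0384 km
Threshold 96.5 km: 6 (89.0384 km) is within range.

6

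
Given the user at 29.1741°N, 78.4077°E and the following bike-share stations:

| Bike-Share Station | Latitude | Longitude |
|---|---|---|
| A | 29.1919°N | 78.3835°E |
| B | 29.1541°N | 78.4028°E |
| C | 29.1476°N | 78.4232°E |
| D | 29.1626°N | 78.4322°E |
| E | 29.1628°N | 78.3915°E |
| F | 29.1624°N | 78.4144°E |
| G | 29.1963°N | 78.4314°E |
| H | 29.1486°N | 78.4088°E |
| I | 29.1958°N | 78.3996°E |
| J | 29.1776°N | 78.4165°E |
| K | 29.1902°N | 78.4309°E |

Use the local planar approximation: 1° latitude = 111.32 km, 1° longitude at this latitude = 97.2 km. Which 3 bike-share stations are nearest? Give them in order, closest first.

Distances from 29.1741°N, 78.4077°E:
A: √((0.0178·111.32)² + (-0.0242·97.2)²) = √(3.926326 + 5.533033) = 3.0756 km
B: √((-0.0200·111.32)² + (-0.0049·97.2)²) = √(4.956857 + 0.226843) = 2.2768 km
C: √((-0.0265·111.32)² + (0.0155·97.2)²) = √(8.702382 + 2.269844) = 3.3124 km
D: √((-0.0115·111.32)² + (0.0245·97.2)²) = √(1.638861 + 5.671066) = 2.7037 km
E: √((-0.0113·111.32)² + (-0.0162·97.2)²) = √(1.582353 + 2.479491) = 2.0154 km
F: √((-0.0117·111.32)² + (0.0067·97.2)²) = √(1.696360 + 0.424114) = 1.4562 km
G: √((0.0222·111.32)² + (0.0237·97.2)²) = √(6.107343 + 5.306757) = 3.3785 km
H: √((-0.0255·111.32)² + (0.0011·97.2)²) = √(8.057991 + 0.011432) = 2.8407 km
I: √((0.0217·111.32)² + (-0.0081·97.2)²) = √(5.835336 + 0.619873) = 2.5407 km
J: √((0.0035·111.32)² + (0.0088·97.2)²) = √(0.151804 + 0.731641) = 0.9399 km
K: √((0.0161·111.32)² + (0.0232·97.2)²) = √(3.212167 + 5.085205) = 2.8805 km
Sorted: J (0.9399 km) < F (1.4562 km) < E (2.0154 km) < B (2.2768 km) < I (2.5407 km) < …

J, F, E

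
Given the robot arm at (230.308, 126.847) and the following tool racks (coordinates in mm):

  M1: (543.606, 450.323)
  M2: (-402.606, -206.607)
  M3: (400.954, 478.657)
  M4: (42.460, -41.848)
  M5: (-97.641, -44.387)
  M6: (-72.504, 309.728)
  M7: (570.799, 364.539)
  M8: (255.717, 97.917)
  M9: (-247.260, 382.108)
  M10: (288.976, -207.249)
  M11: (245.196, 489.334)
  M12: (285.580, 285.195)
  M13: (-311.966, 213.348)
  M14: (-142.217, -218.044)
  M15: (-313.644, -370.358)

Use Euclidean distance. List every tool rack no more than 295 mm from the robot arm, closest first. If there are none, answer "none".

M8, M12, M4

Distances from (230.308, 126.847):
M1: 450.325 mm
M2: 715.382 mm
M3: 391.012 mm
M4: 252.477 mm
M5: 369.962 mm
M6: 353.752 mm
M7: 415.249 mm
M8: 38.504 mm
M9: 541.507 mm
M10: 339.208 mm
M11: 362.793 mm
M12: 167.717 mm
M13: 549.130 mm
M14: 507.666 mm
M15: 736.951 mm
Threshold 295 mm: M8 (38.504 mm), M12 (167.717 mm), M4 (252.477 mm) are within range.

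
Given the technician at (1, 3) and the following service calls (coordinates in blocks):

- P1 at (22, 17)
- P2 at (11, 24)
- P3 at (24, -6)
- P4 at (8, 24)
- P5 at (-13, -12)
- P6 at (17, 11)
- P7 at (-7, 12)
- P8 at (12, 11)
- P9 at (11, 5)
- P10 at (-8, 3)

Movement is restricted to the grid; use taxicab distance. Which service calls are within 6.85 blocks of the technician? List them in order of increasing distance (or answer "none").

none

Distances from (1, 3):
P1: |21| + |14| = 21 + 14 = 35 blocks
P2: |10| + |21| = 10 + 21 = 31 blocks
P3: |23| + |-9| = 23 + 9 = 32 blocks
P4: |7| + |21| = 7 + 21 = 28 blocks
P5: |-14| + |-15| = 14 + 15 = 29 blocks
P6: |16| + |8| = 16 + 8 = 24 blocks
P7: |-8| + |9| = 8 + 9 = 17 blocks
P8: |11| + |8| = 11 + 8 = 19 blocks
P9: |10| + |2| = 10 + 2 = 12 blocks
P10: |-9| + |0| = 9 + 0 = 9 blocks
Threshold 6.85 blocks: none within range.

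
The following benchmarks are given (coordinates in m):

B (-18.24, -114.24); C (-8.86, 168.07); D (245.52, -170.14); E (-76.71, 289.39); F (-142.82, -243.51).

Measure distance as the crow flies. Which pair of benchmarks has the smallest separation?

Pairwise distances:
B–C: 282.47 m
B–D: 269.62 m
B–E: 407.84 m
B–F: 179.53 m
C–D: 423.20 m
C–E: 139.00 m
C–F: 432.83 m
D–E: 561.25 m
D–F: 395.21 m
E–F: 536.99 m
Closest pair: C–E at 139.00 m.

C and E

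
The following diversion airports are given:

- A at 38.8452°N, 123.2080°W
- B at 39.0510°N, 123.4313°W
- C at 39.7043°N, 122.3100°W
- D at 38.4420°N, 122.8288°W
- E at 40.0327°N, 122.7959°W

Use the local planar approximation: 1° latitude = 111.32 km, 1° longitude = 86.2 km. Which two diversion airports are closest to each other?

A and B

Pairwise distances:
A–B: √((0.2058·111.32)² + (-0.2233·86.2)²) = √(524.852338 + 370.503212) = 29.9225 km
A–C: √((0.8591·111.32)² + (0.8980·86.2)²) = √(9146.055520 + 5991.936538) = 123.0365 km
A–D: √((-0.4032·111.32)² + (0.3792·86.2)²) = √(2014.593564 + 1068.442584) = 55.5251 km
A–E: √((1.1875·111.32)² + (0.4121·86.2)²) = √(17474.857056 + 1261.884950) = 136.8822 km
B–C: √((0.6533·111.32)² + (1.1213·86.2)²) = √(5288.977405 + 9342.393935) = 120.9602 km
B–D: √((-0.6090·111.32)² + (0.6025·86.2)²) = √(4596.010165 + 2697.296160) = 85.4009 km
B–E: √((0.9817·111.32)² + (0.6354·86.2)²) = √(11942.739993 + 2999.915021) = 122.2402 km
C–D: √((-1.2623·111.32)² + (-0.5188·86.2)²) = √(19745.655686 + 1999.928487) = 147.4638 km
C–E: √((0.3284·111.32)² + (-0.4859·86.2)²) = √(1336.449929 + 1754.318042) = 55.5947 km
D–E: √((1.5907·111.32)² + (0.0329·86.2)²) = √(31356.166183 + 8.042783) = 177.0994 km
Closest pair: A–B at 29.9225 km.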